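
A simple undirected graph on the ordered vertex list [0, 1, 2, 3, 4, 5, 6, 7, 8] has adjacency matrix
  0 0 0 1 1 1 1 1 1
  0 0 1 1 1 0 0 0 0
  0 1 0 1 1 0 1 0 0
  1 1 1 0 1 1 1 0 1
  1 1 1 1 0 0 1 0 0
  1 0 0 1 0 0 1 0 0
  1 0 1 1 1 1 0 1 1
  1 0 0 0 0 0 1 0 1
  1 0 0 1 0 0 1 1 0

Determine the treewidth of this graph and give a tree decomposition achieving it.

Treewidth 3.
Bags: B1 = {0, 3, 6, 8}  B2 = {0, 3, 4, 6}  B3 = {0, 3, 5, 6}  B4 = {2, 3, 4, 6}  B5 = {0, 6, 7, 8}  B6 = {1, 2, 3, 4}
Tree: B1–B2, B2–B3, B2–B4, B1–B5, B4–B6

The largest bag has 4 vertices, giving width 3; this decomposition certifies tw(G) ≤ 3. Conversely, {1, 2, 3, 4} is a clique of size 4, and the vertices of any clique must share a bag in every tree decomposition; so some bag has ≥ 4 vertices and tw(G) ≥ 3. Hence tw(G) = 3 exactly.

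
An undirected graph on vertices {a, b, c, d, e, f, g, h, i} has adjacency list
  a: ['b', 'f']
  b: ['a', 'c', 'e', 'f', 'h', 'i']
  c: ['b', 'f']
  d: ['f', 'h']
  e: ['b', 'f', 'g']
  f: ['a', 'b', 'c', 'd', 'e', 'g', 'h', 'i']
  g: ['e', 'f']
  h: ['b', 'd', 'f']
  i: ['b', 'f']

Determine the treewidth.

A width-2 tree decomposition is:
Bags: B1 = {b, f, h}  B2 = {b, e, f}  B3 = {b, c, f}  B4 = {a, b, f}  B5 = {b, f, i}  B6 = {e, f, g}  B7 = {d, f, h}
Tree: B1–B2, B1–B3, B3–B4, B4–B5, B2–B6, B1–B7
Every bag has size at most 3, so the width is 3 − 1 = 2 and tw(G) ≤ 2. For the lower bound, the 3 vertices {d, f, h} are pairwise adjacent, and any tree decomposition puts a clique entirely inside one bag — forcing width ≥ 2. The upper and lower bounds meet at 2, so that is the treewidth.

2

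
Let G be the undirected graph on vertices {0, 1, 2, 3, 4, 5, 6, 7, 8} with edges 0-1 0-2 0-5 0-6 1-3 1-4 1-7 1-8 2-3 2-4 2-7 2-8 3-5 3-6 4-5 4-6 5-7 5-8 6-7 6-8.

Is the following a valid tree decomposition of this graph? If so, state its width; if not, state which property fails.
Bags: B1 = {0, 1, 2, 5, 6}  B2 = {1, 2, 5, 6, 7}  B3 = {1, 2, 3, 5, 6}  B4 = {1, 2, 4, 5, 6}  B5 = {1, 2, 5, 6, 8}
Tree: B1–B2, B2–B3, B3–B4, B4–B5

Vertex coverage: the bags together contain {0, 1, 2, 3, 4, 5, 6, 7, 8}, the full vertex set. Edge coverage: each edge of G has both endpoints in at least one bag. Running intersection: for every vertex, the bags containing it form a connected subtree. All three properties hold, so this is a valid tree decomposition of width max|bag| − 1 = 4, and hence tw(G) ≤ 4.

Yes; width 4.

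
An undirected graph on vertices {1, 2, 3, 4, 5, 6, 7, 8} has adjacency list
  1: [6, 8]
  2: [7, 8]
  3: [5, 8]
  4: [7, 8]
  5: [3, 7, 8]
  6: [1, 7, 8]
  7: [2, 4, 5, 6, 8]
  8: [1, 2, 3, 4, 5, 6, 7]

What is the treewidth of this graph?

A width-2 tree decomposition is:
Bags: B1 = {6, 7, 8}  B2 = {1, 6, 8}  B3 = {5, 7, 8}  B4 = {2, 7, 8}  B5 = {3, 5, 8}  B6 = {4, 7, 8}
Tree: B1–B2, B1–B3, B3–B4, B3–B5, B4–B6
Each bag holds 3 vertices, so the decomposition has width 2, which upper-bounds the treewidth. For the lower bound, the 3 vertices {1, 6, 8} are pairwise adjacent, and any tree decomposition puts a clique entirely inside one bag — forcing width ≥ 2. Combining the bounds, tw(G) = 2.

2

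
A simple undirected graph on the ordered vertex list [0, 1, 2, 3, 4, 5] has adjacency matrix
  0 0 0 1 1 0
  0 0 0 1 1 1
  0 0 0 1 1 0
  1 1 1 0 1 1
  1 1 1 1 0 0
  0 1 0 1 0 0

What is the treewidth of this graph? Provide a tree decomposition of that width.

The largest bag has 3 vertices, giving width 2; this decomposition certifies tw(G) ≤ 2. Conversely, {0, 3, 4} is a clique of size 3, and the vertices of any clique must share a bag in every tree decomposition; so some bag has ≥ 3 vertices and tw(G) ≥ 2. Therefore the treewidth is 2.

Treewidth 2.
One optimal decomposition is:
Bags: B1 = {0, 3, 4}  B2 = {1, 3, 4}  B3 = {2, 3, 4}  B4 = {1, 3, 5}
Tree: B1–B2, B1–B3, B2–B4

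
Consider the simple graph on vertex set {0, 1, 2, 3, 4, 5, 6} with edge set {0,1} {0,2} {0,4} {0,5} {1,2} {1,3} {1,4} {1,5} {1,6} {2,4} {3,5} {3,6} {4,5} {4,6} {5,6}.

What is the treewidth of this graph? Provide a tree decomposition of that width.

Treewidth 3.
One such decomposition:
Bags: B1 = {1, 3, 5, 6}  B2 = {1, 4, 5, 6}  B3 = {0, 1, 4, 5}  B4 = {0, 1, 2, 4}
Tree: B1–B2, B2–B3, B3–B4

The largest bag has 4 vertices, giving width 3; this decomposition certifies tw(G) ≤ 3. For the lower bound, the 4 vertices {1, 3, 5, 6} are pairwise adjacent, and any tree decomposition puts a clique entirely inside one bag — forcing width ≥ 3. Therefore the treewidth is 3.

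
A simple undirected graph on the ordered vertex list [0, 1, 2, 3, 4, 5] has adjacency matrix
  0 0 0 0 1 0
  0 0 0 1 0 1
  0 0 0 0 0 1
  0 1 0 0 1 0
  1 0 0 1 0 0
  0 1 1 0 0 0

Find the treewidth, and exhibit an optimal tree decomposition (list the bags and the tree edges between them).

Treewidth 1.
Bags: B1 = {1, 5}  B2 = {1, 3}  B3 = {3, 4}  B4 = {2, 5}  B5 = {0, 4}
Tree: B1–B2, B2–B3, B1–B4, B3–B5

Each bag holds 2 vertices, so the decomposition has width 1, which upper-bounds the treewidth. Any graph with an edge has treewidth ≥ 1, and G has the edge 5–1. Hence tw(G) = 1 exactly.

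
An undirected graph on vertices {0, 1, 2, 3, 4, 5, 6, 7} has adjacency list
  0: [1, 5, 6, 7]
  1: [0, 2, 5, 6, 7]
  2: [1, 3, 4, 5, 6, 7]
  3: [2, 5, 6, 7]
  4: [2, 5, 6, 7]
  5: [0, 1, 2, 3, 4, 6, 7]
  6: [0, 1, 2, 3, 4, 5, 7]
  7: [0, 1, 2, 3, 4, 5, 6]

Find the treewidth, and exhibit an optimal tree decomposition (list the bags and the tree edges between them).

The largest bag has 5 vertices, giving width 4; this decomposition certifies tw(G) ≤ 4. On the other hand G contains the 5-clique {0, 1, 5, 6, 7}. A clique must lie in a single bag of any decomposition, so no decomposition can have width below 4. The upper and lower bounds meet at 4, so that is the treewidth.

Treewidth 4.
Bags: B1 = {1, 2, 5, 6, 7}  B2 = {2, 3, 5, 6, 7}  B3 = {0, 1, 5, 6, 7}  B4 = {2, 4, 5, 6, 7}
Tree: B1–B2, B1–B3, B2–B4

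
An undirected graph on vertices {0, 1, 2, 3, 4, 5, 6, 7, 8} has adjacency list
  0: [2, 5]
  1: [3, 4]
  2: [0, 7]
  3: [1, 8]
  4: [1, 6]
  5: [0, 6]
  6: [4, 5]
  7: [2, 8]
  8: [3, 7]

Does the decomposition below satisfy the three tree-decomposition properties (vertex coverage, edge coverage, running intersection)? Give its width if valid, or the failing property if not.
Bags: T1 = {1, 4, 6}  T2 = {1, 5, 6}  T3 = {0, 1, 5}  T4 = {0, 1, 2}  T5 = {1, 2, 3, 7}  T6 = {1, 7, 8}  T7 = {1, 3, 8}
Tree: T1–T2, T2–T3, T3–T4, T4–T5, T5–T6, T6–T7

No — bags containing vertex 3 are not connected in the tree.

A tree decomposition must satisfy three properties: every vertex lies in some bag; for every edge, both endpoints lie together in some bag; and for every vertex, the bags containing it form a connected subtree. Here bags containing vertex 3 are not connected in the tree, so the decomposition is invalid.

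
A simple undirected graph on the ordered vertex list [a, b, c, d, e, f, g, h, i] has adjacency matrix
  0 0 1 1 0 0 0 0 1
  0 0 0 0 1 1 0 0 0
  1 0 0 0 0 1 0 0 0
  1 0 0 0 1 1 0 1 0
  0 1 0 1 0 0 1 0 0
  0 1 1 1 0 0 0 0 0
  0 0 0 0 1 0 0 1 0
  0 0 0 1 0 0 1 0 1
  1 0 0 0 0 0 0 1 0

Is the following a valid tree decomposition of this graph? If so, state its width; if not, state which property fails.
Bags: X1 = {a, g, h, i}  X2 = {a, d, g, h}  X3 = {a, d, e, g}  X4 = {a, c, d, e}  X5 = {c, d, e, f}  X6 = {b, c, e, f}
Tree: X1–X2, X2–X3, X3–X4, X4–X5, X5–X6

Checking the three conditions: (i) the bags cover all of {a, b, c, d, e, f, g, h, i}; (ii) for each edge, some bag contains both endpoints; (iii) the bags containing any fixed vertex form a subtree. All hold, so the decomposition is valid with width 4 − 1 = 3.

Yes; width 3.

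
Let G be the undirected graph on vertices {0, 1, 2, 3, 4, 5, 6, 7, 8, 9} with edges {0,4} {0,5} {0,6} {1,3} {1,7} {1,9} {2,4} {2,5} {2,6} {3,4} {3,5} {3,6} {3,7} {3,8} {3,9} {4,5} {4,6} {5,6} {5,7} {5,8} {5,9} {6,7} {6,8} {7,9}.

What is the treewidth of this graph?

3

A width-3 tree decomposition is:
Bags: B1 = {3, 4, 5, 6}  B2 = {3, 5, 6, 7}  B3 = {3, 5, 7, 9}  B4 = {0, 4, 5, 6}  B5 = {3, 5, 6, 8}  B6 = {2, 4, 5, 6}  B7 = {1, 3, 7, 9}
Tree: B1–B2, B2–B3, B1–B4, B2–B5, B1–B6, B3–B7
Every bag has size at most 4, so the width is 4 − 1 = 3 and tw(G) ≤ 3. On the other hand G contains the 4-clique {1, 3, 7, 9}. A clique must lie in a single bag of any decomposition, so no decomposition can have width below 3. Combining the bounds, tw(G) = 3.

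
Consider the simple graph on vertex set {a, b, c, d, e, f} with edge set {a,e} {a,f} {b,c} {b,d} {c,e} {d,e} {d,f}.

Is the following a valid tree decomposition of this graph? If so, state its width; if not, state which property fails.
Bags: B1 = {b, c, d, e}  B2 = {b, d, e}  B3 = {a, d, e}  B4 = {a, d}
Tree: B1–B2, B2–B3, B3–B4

No — vertex f appears in no bag.

A tree decomposition must satisfy three properties: every vertex lies in some bag; for every edge, both endpoints lie together in some bag; and for every vertex, the bags containing it form a connected subtree. Here vertex f appears in no bag, so the decomposition is invalid.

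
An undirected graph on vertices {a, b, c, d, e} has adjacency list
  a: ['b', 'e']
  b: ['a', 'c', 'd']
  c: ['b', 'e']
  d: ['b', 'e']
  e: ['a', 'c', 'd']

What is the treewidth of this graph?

A width-2 tree decomposition is:
Bags: B1 = {b, d, e}  B2 = {b, c, e}  B3 = {a, b, e}
Tree: B1–B2, B2–B3
The largest bag has 3 vertices, giving width 2; this decomposition certifies tw(G) ≤ 2. For the lower bound, G contains the cycle d–b–c–e–d, so G is not a forest; only forests have treewidth ≤ 1, hence tw(G) ≥ 2. Therefore the treewidth is 2.

2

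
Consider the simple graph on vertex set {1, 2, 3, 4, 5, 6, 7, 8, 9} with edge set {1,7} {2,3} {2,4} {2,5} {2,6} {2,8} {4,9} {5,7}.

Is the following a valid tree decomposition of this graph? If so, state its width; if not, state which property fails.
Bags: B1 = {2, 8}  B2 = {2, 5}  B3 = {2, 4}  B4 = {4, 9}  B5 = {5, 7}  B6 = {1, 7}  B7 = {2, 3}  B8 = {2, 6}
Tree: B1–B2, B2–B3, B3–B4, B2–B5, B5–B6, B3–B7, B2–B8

Checking the three conditions: (i) the bags cover all of {1, 2, 3, 4, 5, 6, 7, 8, 9}; (ii) for each edge, some bag contains both endpoints; (iii) the bags containing any fixed vertex form a subtree. All hold, so the decomposition is valid with width 2 − 1 = 1.

Yes; width 1.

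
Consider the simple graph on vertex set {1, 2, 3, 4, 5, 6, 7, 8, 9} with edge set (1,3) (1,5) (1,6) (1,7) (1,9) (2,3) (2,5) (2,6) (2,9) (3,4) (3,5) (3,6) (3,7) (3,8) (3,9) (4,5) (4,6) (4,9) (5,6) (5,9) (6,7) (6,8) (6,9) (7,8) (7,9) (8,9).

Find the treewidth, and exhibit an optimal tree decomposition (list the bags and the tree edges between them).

The largest bag has 5 vertices, giving width 4; this decomposition certifies tw(G) ≤ 4. Conversely, {3, 6, 7, 8, 9} is a clique of size 5, and the vertices of any clique must share a bag in every tree decomposition; so some bag has ≥ 5 vertices and tw(G) ≥ 4. Therefore the treewidth is 4.

Treewidth 4.
Bags: B1 = {3, 6, 7, 8, 9}  B2 = {1, 3, 6, 7, 9}  B3 = {1, 3, 5, 6, 9}  B4 = {2, 3, 5, 6, 9}  B5 = {3, 4, 5, 6, 9}
Tree: B1–B2, B2–B3, B3–B4, B4–B5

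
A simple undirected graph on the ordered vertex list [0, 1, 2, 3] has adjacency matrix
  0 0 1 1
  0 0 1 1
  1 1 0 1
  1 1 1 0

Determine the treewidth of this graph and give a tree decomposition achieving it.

Treewidth 2.
Bags: B1 = {1, 2, 3}  B2 = {0, 2, 3}
Tree: B1–B2

Every bag has size at most 3, so the width is 3 − 1 = 2 and tw(G) ≤ 2. Conversely, {0, 2, 3} is a clique of size 3, and the vertices of any clique must share a bag in every tree decomposition; so some bag has ≥ 3 vertices and tw(G) ≥ 2. Combining the bounds, tw(G) = 2.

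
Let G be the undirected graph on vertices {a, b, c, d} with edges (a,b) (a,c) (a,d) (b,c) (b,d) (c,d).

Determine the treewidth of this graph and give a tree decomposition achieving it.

With just one bag of size 4, the width is 4 − 1 = 3, so tw(G) ≤ 3. On the other hand G contains the 4-clique {a, b, c, d}. A clique must lie in a single bag of any decomposition, so no decomposition can have width below 3. Combining the bounds, tw(G) = 3.

Treewidth 3.
One optimal decomposition is:
Bags: B1 = {a, b, c, d}
Tree: (single bag)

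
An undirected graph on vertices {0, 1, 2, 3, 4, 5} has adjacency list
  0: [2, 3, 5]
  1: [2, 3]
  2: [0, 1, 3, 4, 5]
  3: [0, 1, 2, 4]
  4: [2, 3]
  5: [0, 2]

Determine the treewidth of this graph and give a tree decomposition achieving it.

Treewidth 2.
Bags: B1 = {2, 3, 4}  B2 = {0, 2, 3}  B3 = {1, 2, 3}  B4 = {0, 2, 5}
Tree: B1–B2, B1–B3, B2–B4

The largest bag has 3 vertices, giving width 2; this decomposition certifies tw(G) ≤ 2. On the other hand G contains the 3-clique {0, 2, 3}. A clique must lie in a single bag of any decomposition, so no decomposition can have width below 2. Combining the bounds, tw(G) = 2.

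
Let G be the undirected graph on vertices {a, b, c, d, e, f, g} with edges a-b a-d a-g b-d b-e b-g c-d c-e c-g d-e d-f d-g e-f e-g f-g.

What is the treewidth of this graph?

3

A width-3 tree decomposition is:
Bags: B1 = {a, b, d, g}  B2 = {b, d, e, g}  B3 = {c, d, e, g}  B4 = {d, e, f, g}
Tree: B1–B2, B2–B3, B3–B4
Each bag holds 4 vertices, so the decomposition has width 3, which upper-bounds the treewidth. On the other hand G contains the 4-clique {c, d, e, g}. A clique must lie in a single bag of any decomposition, so no decomposition can have width below 3. Therefore the treewidth is 3.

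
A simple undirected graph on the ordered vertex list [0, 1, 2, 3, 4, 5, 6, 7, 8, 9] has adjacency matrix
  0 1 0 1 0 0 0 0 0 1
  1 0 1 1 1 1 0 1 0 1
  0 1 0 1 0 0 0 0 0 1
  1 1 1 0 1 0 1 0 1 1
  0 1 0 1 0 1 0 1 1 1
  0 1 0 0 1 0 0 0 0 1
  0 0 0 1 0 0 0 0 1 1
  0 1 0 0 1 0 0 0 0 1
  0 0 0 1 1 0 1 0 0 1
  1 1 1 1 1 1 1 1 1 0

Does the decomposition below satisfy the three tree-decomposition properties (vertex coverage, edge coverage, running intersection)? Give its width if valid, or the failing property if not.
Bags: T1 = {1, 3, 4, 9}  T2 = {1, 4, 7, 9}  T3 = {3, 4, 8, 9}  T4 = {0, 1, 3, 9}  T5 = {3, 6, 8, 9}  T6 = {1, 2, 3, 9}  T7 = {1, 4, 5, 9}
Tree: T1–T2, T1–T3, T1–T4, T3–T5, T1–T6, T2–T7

Yes; width 3.

Every vertex of G appears in some bag (union = {0, 1, 2, 3, 4, 5, 6, 7, 8, 9}); every edge is covered by a bag; and for each vertex v the set of bags containing v is connected in the bag tree. The decomposition is therefore valid. The largest bag has 4 vertices, so the width is 3.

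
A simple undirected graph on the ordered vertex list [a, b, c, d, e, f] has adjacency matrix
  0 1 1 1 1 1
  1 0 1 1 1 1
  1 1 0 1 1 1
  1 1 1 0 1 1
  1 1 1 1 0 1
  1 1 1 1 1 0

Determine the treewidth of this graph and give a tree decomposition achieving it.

A single bag containing all 6 vertices is trivially a valid decomposition of width 5. For the lower bound, the 6 vertices {a, b, c, d, e, f} are pairwise adjacent, and any tree decomposition puts a clique entirely inside one bag — forcing width ≥ 5. Hence tw(G) = 5 exactly.

Treewidth 5.
One optimal decomposition is:
Bags: B1 = {a, b, c, d, e, f}
Tree: (single bag)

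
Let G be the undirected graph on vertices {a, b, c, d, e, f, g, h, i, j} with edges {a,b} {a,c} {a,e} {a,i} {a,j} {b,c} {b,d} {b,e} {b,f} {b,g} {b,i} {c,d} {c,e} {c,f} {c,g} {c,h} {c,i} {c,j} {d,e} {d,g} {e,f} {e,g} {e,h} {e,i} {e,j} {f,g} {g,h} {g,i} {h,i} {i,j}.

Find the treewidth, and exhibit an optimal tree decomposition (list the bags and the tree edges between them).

Each bag holds 5 vertices, so the decomposition has width 4, which upper-bounds the treewidth. For the lower bound, the 5 vertices {c, e, g, h, i} are pairwise adjacent, and any tree decomposition puts a clique entirely inside one bag — forcing width ≥ 4. The upper and lower bounds meet at 4, so that is the treewidth.

Treewidth 4.
One optimal decomposition is:
Bags: B1 = {b, c, e, f, g}  B2 = {b, c, e, g, i}  B3 = {c, e, g, h, i}  B4 = {a, b, c, e, i}  B5 = {a, c, e, i, j}  B6 = {b, c, d, e, g}
Tree: B1–B2, B2–B3, B2–B4, B4–B5, B1–B6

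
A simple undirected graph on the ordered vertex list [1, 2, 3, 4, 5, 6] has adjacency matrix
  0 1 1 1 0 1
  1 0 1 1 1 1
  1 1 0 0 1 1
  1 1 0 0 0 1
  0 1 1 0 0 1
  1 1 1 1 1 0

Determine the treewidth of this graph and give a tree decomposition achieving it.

The largest bag has 4 vertices, giving width 3; this decomposition certifies tw(G) ≤ 3. On the other hand G contains the 4-clique {1, 2, 3, 6}. A clique must lie in a single bag of any decomposition, so no decomposition can have width below 3. Therefore the treewidth is 3.

Treewidth 3.
Bags: B1 = {1, 2, 3, 6}  B2 = {1, 2, 4, 6}  B3 = {2, 3, 5, 6}
Tree: B1–B2, B1–B3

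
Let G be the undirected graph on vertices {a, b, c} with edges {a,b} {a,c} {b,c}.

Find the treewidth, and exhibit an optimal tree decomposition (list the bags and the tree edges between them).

Treewidth 2.
One such decomposition:
Bags: B1 = {a, b, c}
Tree: (single bag)

With just one bag of size 3, the width is 3 − 1 = 2, so tw(G) ≤ 2. Conversely, {a, b, c} is a clique of size 3, and the vertices of any clique must share a bag in every tree decomposition; so some bag has ≥ 3 vertices and tw(G) ≥ 2. The upper and lower bounds meet at 2, so that is the treewidth.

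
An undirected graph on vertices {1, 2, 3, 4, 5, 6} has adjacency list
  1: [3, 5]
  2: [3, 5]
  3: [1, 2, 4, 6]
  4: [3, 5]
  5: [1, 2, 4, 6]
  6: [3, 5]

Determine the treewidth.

A width-2 tree decomposition is:
Bags: B1 = {2, 3, 5}  B2 = {1, 3, 5}  B3 = {3, 5, 6}  B4 = {3, 4, 5}
Tree: B1–B2, B2–B3, B3–B4
Every bag has size at most 3, so the width is 3 − 1 = 2 and tw(G) ≤ 2. Since 2–3–1–5–2 is a cycle in G, G is not acyclic. Forests are exactly the graphs of treewidth ≤ 1, so tw(G) ≥ 2. Therefore the treewidth is 2.

2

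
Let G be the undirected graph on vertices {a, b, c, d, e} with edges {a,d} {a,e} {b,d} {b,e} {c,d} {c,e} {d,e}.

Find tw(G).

A width-2 tree decomposition is:
Bags: B1 = {a, d, e}  B2 = {b, d, e}  B3 = {c, d, e}
Tree: B1–B2, B2–B3
The largest bag has 3 vertices, giving width 2; this decomposition certifies tw(G) ≤ 2. For the lower bound, the 3 vertices {c, d, e} are pairwise adjacent, and any tree decomposition puts a clique entirely inside one bag — forcing width ≥ 2. Therefore the treewidth is 2.

2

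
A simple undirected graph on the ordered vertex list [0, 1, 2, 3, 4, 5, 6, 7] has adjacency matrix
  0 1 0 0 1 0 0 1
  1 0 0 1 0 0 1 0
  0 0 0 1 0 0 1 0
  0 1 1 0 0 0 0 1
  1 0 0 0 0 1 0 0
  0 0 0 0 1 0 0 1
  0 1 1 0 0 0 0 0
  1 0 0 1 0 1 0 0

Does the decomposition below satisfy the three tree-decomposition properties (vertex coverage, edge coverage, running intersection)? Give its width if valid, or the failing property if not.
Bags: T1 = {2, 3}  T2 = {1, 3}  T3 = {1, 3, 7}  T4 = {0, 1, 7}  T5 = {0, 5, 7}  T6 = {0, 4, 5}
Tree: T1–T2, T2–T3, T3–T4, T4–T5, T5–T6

No — vertex 6 appears in no bag.

A tree decomposition must satisfy three properties: every vertex lies in some bag; for every edge, both endpoints lie together in some bag; and for every vertex, the bags containing it form a connected subtree. Here vertex 6 appears in no bag, so the decomposition is invalid.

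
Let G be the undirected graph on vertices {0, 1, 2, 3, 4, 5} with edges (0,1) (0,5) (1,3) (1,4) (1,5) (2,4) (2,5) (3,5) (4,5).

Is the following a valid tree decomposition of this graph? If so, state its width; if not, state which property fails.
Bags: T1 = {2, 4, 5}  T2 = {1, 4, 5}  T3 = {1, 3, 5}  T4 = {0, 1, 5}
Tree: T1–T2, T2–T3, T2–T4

Yes; width 2.

Checking the three conditions: (i) the bags cover all of {0, 1, 2, 3, 4, 5}; (ii) for each edge, some bag contains both endpoints; (iii) the bags containing any fixed vertex form a subtree. All hold, so the decomposition is valid with width 3 − 1 = 2.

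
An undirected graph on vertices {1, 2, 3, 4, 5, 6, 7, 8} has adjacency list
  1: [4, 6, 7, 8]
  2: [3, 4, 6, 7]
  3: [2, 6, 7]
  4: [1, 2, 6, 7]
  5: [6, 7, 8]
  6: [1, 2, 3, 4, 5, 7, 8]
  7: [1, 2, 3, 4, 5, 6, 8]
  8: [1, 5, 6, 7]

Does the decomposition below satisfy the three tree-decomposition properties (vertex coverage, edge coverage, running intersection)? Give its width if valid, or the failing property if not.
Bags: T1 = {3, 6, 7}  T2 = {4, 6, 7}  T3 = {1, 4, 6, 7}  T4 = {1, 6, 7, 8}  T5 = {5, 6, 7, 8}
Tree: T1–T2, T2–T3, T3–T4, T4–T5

A tree decomposition must satisfy three properties: every vertex lies in some bag; for every edge, both endpoints lie together in some bag; and for every vertex, the bags containing it form a connected subtree. Here vertex 2 appears in no bag, so the decomposition is invalid.

No — vertex 2 appears in no bag.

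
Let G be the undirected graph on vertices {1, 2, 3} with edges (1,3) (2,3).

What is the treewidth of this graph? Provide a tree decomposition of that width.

Every bag has size at most 2, so the width is 2 − 1 = 1 and tw(G) ≤ 1. G has an edge, so its treewidth is at least 1. Therefore the treewidth is 1.

Treewidth 1.
One such decomposition:
Bags: B1 = {2, 3}  B2 = {1, 3}
Tree: B1–B2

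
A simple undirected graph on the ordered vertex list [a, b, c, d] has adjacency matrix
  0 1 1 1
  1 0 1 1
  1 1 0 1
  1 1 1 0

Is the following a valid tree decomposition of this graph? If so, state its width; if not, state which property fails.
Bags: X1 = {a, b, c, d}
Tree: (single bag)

Yes; width 3.

Every vertex of G appears in some bag (union = {a, b, c, d}); every edge is covered by a bag; and for each vertex v the set of bags containing v is connected in the bag tree. The decomposition is therefore valid. The largest bag has 4 vertices, so the width is 3.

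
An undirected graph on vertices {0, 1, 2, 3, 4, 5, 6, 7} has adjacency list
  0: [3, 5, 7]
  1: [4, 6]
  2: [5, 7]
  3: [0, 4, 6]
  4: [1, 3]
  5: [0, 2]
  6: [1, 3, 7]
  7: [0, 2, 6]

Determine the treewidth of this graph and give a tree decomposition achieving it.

Treewidth 2.
One such decomposition:
Bags: B1 = {1, 3, 4}  B2 = {1, 3, 6}  B3 = {0, 3, 6}  B4 = {0, 6, 7}  B5 = {0, 5, 7}  B6 = {2, 5, 7}
Tree: B1–B2, B2–B3, B3–B4, B4–B5, B5–B6

Every bag has size at most 3, so the width is 3 − 1 = 2 and tw(G) ≤ 2. The edges 4–1–6–3–4 form a cycle, so G is not a tree and its treewidth is at least 2. Combining the bounds, tw(G) = 2.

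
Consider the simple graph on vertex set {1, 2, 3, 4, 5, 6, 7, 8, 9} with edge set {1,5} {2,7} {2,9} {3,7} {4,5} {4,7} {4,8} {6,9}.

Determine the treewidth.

1

A width-1 tree decomposition is:
Bags: B1 = {4, 8}  B2 = {4, 7}  B3 = {2, 7}  B4 = {2, 9}  B5 = {6, 9}  B6 = {4, 5}  B7 = {1, 5}  B8 = {3, 7}
Tree: B1–B2, B2–B3, B3–B4, B4–B5, B1–B6, B6–B7, B2–B8
The largest bag has 2 vertices, giving width 1; this decomposition certifies tw(G) ≤ 1. G has an edge, so its treewidth is at least 1. The upper and lower bounds meet at 1, so that is the treewidth.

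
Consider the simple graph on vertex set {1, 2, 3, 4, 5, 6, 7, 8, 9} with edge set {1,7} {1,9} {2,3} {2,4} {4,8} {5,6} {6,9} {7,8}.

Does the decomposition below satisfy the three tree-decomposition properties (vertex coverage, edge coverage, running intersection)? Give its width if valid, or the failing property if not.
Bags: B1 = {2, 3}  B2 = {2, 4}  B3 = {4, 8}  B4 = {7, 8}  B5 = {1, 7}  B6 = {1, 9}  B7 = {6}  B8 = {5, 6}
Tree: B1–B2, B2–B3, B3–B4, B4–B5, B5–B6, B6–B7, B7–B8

A tree decomposition must satisfy three properties: every vertex lies in some bag; for every edge, both endpoints lie together in some bag; and for every vertex, the bags containing it form a connected subtree. Here edge (9,6) lies in no bag, so the decomposition is invalid.

No — edge (9,6) lies in no bag.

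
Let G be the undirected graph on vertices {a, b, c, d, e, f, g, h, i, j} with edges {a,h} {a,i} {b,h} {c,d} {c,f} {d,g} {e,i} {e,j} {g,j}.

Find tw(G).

A width-1 tree decomposition is:
Bags: B1 = {b, h}  B2 = {a, h}  B3 = {a, i}  B4 = {e, i}  B5 = {e, j}  B6 = {g, j}  B7 = {d, g}  B8 = {c, d}  B9 = {c, f}
Tree: B1–B2, B2–B3, B3–B4, B4–B5, B5–B6, B6–B7, B7–B8, B8–B9
Each bag holds 2 vertices, so the decomposition has width 1, which upper-bounds the treewidth. Any graph with an edge has treewidth ≥ 1, and G has the edge b–h. Combining the bounds, tw(G) = 1.

1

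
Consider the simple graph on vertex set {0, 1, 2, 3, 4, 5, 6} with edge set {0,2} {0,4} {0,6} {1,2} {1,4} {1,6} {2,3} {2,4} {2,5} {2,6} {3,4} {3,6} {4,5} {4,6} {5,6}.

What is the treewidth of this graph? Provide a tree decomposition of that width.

Treewidth 3.
One such decomposition:
Bags: B1 = {0, 2, 4, 6}  B2 = {2, 4, 5, 6}  B3 = {2, 3, 4, 6}  B4 = {1, 2, 4, 6}
Tree: B1–B2, B2–B3, B2–B4

The largest bag has 4 vertices, giving width 3; this decomposition certifies tw(G) ≤ 3. On the other hand G contains the 4-clique {0, 2, 4, 6}. A clique must lie in a single bag of any decomposition, so no decomposition can have width below 3. Therefore the treewidth is 3.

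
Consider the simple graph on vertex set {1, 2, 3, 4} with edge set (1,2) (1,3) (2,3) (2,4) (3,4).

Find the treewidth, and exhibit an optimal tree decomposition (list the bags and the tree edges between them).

Each bag holds 3 vertices, so the decomposition has width 2, which upper-bounds the treewidth. Conversely, {1, 2, 3} is a clique of size 3, and the vertices of any clique must share a bag in every tree decomposition; so some bag has ≥ 3 vertices and tw(G) ≥ 2. Hence tw(G) = 2 exactly.

Treewidth 2.
One such decomposition:
Bags: B1 = {2, 3, 4}  B2 = {1, 2, 3}
Tree: B1–B2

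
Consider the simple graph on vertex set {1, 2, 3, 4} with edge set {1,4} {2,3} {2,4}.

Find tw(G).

A width-1 tree decomposition is:
Bags: B1 = {1, 4}  B2 = {2, 4}  B3 = {2, 3}
Tree: B1–B2, B2–B3
The largest bag has 2 vertices, giving width 1; this decomposition certifies tw(G) ≤ 1. Any graph with an edge has treewidth ≥ 1, and G has the edge 1–4. The upper and lower bounds meet at 1, so that is the treewidth.

1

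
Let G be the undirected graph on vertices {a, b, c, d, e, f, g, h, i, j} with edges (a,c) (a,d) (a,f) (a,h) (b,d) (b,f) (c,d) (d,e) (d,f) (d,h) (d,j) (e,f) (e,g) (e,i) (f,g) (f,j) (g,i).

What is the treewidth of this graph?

A width-2 tree decomposition is:
Bags: B1 = {a, d, f}  B2 = {d, e, f}  B3 = {a, d, h}  B4 = {a, c, d}  B5 = {e, f, g}  B6 = {e, g, i}  B7 = {b, d, f}  B8 = {d, f, j}
Tree: B1–B2, B1–B3, B3–B4, B2–B5, B5–B6, B2–B7, B7–B8
Each bag holds 3 vertices, so the decomposition has width 2, which upper-bounds the treewidth. On the other hand G contains the 3-clique {a, d, h}. A clique must lie in a single bag of any decomposition, so no decomposition can have width below 2. Therefore the treewidth is 2.

2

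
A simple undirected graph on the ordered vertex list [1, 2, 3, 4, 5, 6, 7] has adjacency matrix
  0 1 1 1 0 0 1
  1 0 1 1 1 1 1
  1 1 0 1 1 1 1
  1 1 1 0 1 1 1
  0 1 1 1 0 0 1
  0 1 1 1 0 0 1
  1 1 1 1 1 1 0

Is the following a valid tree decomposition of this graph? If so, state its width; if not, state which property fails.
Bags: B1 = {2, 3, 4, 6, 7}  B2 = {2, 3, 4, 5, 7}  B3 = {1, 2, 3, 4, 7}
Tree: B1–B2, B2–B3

Vertex coverage: the bags together contain {1, 2, 3, 4, 5, 6, 7}, the full vertex set. Edge coverage: each edge of G has both endpoints in at least one bag. Running intersection: for every vertex, the bags containing it form a connected subtree. All three properties hold, so this is a valid tree decomposition of width max|bag| − 1 = 4, and hence tw(G) ≤ 4.

Yes; width 4.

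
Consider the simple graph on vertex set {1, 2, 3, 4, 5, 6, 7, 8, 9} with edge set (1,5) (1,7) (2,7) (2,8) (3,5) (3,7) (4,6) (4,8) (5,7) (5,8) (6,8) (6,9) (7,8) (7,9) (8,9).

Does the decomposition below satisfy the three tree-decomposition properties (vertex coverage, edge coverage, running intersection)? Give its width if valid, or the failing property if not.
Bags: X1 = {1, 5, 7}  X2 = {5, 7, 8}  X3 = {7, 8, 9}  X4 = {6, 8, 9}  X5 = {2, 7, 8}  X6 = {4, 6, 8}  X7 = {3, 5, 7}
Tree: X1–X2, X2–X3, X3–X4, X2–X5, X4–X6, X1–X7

Yes; width 2.

Vertex coverage: the bags together contain {1, 2, 3, 4, 5, 6, 7, 8, 9}, the full vertex set. Edge coverage: each edge of G has both endpoints in at least one bag. Running intersection: for every vertex, the bags containing it form a connected subtree. All three properties hold, so this is a valid tree decomposition of width max|bag| − 1 = 2, and hence tw(G) ≤ 2.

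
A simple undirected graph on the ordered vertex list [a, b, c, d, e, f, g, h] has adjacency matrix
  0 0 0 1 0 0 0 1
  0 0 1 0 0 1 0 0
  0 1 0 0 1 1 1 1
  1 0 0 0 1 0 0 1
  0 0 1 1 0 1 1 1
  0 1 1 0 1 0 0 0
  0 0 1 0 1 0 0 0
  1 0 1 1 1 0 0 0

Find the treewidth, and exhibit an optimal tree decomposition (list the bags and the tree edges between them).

Treewidth 2.
Bags: B1 = {a, d, h}  B2 = {d, e, h}  B3 = {c, e, h}  B4 = {c, e, g}  B5 = {c, e, f}  B6 = {b, c, f}
Tree: B1–B2, B2–B3, B3–B4, B3–B5, B5–B6

Each bag holds 3 vertices, so the decomposition has width 2, which upper-bounds the treewidth. For the lower bound, the 3 vertices {d, e, h} are pairwise adjacent, and any tree decomposition puts a clique entirely inside one bag — forcing width ≥ 2. Hence tw(G) = 2 exactly.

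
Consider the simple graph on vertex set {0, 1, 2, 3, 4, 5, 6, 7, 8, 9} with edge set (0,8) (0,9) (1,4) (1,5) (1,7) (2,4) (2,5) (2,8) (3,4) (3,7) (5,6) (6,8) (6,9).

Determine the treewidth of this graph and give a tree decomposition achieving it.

Each bag holds 3 vertices, so the decomposition has width 2, which upper-bounds the treewidth. The edges 7–3–4–1–7 form a cycle, so G is not a tree and its treewidth is at least 2. Therefore the treewidth is 2.

Treewidth 2.
One optimal decomposition is:
Bags: B1 = {1, 3, 7}  B2 = {1, 3, 4}  B3 = {1, 4, 5}  B4 = {2, 4, 5}  B5 = {2, 5, 6}  B6 = {2, 6, 8}  B7 = {6, 8, 9}  B8 = {0, 8, 9}
Tree: B1–B2, B2–B3, B3–B4, B4–B5, B5–B6, B6–B7, B7–B8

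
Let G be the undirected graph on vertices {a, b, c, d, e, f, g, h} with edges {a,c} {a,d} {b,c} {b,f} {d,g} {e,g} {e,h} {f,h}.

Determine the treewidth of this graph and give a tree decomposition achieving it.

The largest bag has 3 vertices, giving width 2; this decomposition certifies tw(G) ≤ 2. The edges e–h–f–b–c–a–d–g–e form a cycle, so G is not a tree and its treewidth is at least 2. Hence tw(G) = 2 exactly.

Treewidth 2.
One optimal decomposition is:
Bags: B1 = {e, f, h}  B2 = {b, e, f}  B3 = {b, c, e}  B4 = {a, c, e}  B5 = {a, d, e}  B6 = {d, e, g}
Tree: B1–B2, B2–B3, B3–B4, B4–B5, B5–B6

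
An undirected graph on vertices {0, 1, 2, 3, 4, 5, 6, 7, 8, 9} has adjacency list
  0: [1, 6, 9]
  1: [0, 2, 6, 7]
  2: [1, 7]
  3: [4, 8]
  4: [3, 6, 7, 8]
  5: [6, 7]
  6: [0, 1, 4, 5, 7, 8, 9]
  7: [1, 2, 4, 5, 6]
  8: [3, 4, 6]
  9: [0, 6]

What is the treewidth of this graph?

2

A width-2 tree decomposition is:
Bags: B1 = {1, 6, 7}  B2 = {0, 1, 6}  B3 = {4, 6, 7}  B4 = {4, 6, 8}  B5 = {3, 4, 8}  B6 = {0, 6, 9}  B7 = {5, 6, 7}  B8 = {1, 2, 7}
Tree: B1–B2, B1–B3, B3–B4, B4–B5, B2–B6, B1–B7, B1–B8
Each bag holds 3 vertices, so the decomposition has width 2, which upper-bounds the treewidth. For the lower bound, the 3 vertices {1, 2, 7} are pairwise adjacent, and any tree decomposition puts a clique entirely inside one bag — forcing width ≥ 2. Therefore the treewidth is 2.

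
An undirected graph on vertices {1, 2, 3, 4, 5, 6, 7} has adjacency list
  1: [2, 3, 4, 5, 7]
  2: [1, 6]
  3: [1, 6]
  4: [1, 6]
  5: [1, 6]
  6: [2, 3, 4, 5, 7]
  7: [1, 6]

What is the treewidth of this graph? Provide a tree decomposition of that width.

Treewidth 2.
Bags: B1 = {1, 4, 6}  B2 = {1, 3, 6}  B3 = {1, 5, 6}  B4 = {1, 2, 6}  B5 = {1, 6, 7}
Tree: B1–B2, B2–B3, B3–B4, B4–B5

Every bag has size at most 3, so the width is 3 − 1 = 2 and tw(G) ≤ 2. For the lower bound, G contains the cycle 1–4–6–3–1, so G is not a forest; only forests have treewidth ≤ 1, hence tw(G) ≥ 2. Therefore the treewidth is 2.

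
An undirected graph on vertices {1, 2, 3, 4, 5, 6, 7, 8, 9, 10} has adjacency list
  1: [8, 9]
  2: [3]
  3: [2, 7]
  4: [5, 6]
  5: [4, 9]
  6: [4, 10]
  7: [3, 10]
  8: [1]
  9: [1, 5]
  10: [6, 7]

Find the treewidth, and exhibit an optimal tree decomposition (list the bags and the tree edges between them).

Treewidth 1.
One optimal decomposition is:
Bags: B1 = {2, 3}  B2 = {3, 7}  B3 = {7, 10}  B4 = {6, 10}  B5 = {4, 6}  B6 = {4, 5}  B7 = {5, 9}  B8 = {1, 9}  B9 = {1, 8}
Tree: B1–B2, B2–B3, B3–B4, B4–B5, B5–B6, B6–B7, B7–B8, B8–B9

Every bag has size at most 2, so the width is 2 − 1 = 1 and tw(G) ≤ 1. Any graph with an edge has treewidth ≥ 1, and G has the edge 2–3. The upper and lower bounds meet at 1, so that is the treewidth.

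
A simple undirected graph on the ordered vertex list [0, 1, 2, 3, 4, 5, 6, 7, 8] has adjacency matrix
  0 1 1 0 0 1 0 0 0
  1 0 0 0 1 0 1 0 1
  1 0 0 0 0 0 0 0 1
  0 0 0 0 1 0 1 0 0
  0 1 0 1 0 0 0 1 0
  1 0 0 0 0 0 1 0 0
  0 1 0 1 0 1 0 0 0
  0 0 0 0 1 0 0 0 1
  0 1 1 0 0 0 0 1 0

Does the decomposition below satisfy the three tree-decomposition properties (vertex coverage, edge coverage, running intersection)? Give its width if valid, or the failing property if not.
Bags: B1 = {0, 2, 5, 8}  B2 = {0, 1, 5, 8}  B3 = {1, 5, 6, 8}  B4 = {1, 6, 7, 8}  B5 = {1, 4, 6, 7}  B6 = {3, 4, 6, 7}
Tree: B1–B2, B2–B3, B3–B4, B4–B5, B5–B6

Yes; width 3.

Every vertex of G appears in some bag (union = {0, 1, 2, 3, 4, 5, 6, 7, 8}); every edge is covered by a bag; and for each vertex v the set of bags containing v is connected in the bag tree. The decomposition is therefore valid. The largest bag has 4 vertices, so the width is 3.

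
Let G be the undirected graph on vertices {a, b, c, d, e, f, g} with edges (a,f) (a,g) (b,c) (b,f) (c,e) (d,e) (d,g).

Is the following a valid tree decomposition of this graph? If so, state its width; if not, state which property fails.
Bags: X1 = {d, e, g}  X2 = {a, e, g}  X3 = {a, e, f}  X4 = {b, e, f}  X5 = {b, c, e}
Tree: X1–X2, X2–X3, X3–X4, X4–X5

Every vertex of G appears in some bag (union = {a, b, c, d, e, f, g}); every edge is covered by a bag; and for each vertex v the set of bags containing v is connected in the bag tree. The decomposition is therefore valid. The largest bag has 3 vertices, so the width is 2.

Yes; width 2.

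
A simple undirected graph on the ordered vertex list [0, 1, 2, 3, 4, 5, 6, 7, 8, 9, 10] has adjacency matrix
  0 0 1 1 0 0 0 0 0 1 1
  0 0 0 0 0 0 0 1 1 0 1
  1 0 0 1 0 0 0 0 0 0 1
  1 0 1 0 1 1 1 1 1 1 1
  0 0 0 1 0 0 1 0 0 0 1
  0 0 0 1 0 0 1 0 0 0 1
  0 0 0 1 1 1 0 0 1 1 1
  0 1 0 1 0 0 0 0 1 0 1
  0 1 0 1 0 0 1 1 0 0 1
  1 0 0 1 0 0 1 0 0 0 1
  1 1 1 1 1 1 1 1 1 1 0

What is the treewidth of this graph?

3

A width-3 tree decomposition is:
Bags: B1 = {3, 6, 8, 10}  B2 = {3, 7, 8, 10}  B3 = {3, 4, 6, 10}  B4 = {1, 7, 8, 10}  B5 = {3, 6, 9, 10}  B6 = {3, 5, 6, 10}  B7 = {0, 3, 9, 10}  B8 = {0, 2, 3, 10}
Tree: B1–B2, B1–B3, B2–B4, B1–B5, B1–B6, B5–B7, B7–B8
The largest bag has 4 vertices, giving width 3; this decomposition certifies tw(G) ≤ 3. For the lower bound, the 4 vertices {1, 7, 8, 10} are pairwise adjacent, and any tree decomposition puts a clique entirely inside one bag — forcing width ≥ 3. Combining the bounds, tw(G) = 3.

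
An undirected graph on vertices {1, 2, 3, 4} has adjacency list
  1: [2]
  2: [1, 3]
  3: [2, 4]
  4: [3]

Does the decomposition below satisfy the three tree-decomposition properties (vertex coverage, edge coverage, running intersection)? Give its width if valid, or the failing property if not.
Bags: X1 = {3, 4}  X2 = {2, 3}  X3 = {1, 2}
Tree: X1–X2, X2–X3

Yes; width 1.

Vertex coverage: the bags together contain {1, 2, 3, 4}, the full vertex set. Edge coverage: each edge of G has both endpoints in at least one bag. Running intersection: for every vertex, the bags containing it form a connected subtree. All three properties hold, so this is a valid tree decomposition of width max|bag| − 1 = 1, and hence tw(G) ≤ 1.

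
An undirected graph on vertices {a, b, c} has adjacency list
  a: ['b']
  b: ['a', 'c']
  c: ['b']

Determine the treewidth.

1

A width-1 tree decomposition is:
Bags: B1 = {b, c}  B2 = {a, b}
Tree: B1–B2
Every bag has size at most 2, so the width is 2 − 1 = 1 and tw(G) ≤ 1. Any graph with an edge has treewidth ≥ 1, and G has the edge b–c. Hence tw(G) = 1 exactly.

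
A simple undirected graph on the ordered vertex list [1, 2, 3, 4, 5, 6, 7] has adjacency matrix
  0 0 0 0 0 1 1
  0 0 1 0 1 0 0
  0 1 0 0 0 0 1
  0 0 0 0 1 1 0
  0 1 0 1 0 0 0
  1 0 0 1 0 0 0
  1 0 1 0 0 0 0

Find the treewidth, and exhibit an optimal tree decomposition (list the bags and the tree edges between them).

The largest bag has 3 vertices, giving width 2; this decomposition certifies tw(G) ≤ 2. For the lower bound, G contains the cycle 4–6–1–7–3–2–5–4, so G is not a forest; only forests have treewidth ≤ 1, hence tw(G) ≥ 2. Combining the bounds, tw(G) = 2.

Treewidth 2.
One optimal decomposition is:
Bags: B1 = {1, 4, 6}  B2 = {1, 4, 7}  B3 = {3, 4, 7}  B4 = {2, 3, 4}  B5 = {2, 4, 5}
Tree: B1–B2, B2–B3, B3–B4, B4–B5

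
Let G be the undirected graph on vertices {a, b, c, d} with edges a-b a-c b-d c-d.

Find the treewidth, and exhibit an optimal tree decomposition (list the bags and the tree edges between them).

Treewidth 2.
Bags: B1 = {a, c, d}  B2 = {a, b, d}
Tree: B1–B2

Every bag has size at most 3, so the width is 3 − 1 = 2 and tw(G) ≤ 2. Since a–c–d–b–a is a cycle in G, G is not acyclic. Forests are exactly the graphs of treewidth ≤ 1, so tw(G) ≥ 2. Therefore the treewidth is 2.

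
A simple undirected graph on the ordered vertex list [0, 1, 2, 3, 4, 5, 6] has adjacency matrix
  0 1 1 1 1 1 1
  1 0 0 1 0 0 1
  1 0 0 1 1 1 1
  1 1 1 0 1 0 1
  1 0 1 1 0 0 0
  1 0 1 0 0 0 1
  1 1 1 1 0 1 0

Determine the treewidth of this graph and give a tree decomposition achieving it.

Treewidth 3.
One such decomposition:
Bags: B1 = {0, 1, 3, 6}  B2 = {0, 2, 3, 6}  B3 = {0, 2, 5, 6}  B4 = {0, 2, 3, 4}
Tree: B1–B2, B2–B3, B2–B4

Each bag holds 4 vertices, so the decomposition has width 3, which upper-bounds the treewidth. For the lower bound, the 4 vertices {0, 1, 3, 6} are pairwise adjacent, and any tree decomposition puts a clique entirely inside one bag — forcing width ≥ 3. Hence tw(G) = 3 exactly.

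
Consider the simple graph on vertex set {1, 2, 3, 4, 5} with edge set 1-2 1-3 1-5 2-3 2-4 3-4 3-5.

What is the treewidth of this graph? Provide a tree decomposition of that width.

Treewidth 2.
Bags: B1 = {1, 2, 3}  B2 = {2, 3, 4}  B3 = {1, 3, 5}
Tree: B1–B2, B1–B3

Every bag has size at most 3, so the width is 3 − 1 = 2 and tw(G) ≤ 2. For the lower bound, the 3 vertices {1, 2, 3} are pairwise adjacent, and any tree decomposition puts a clique entirely inside one bag — forcing width ≥ 2. The upper and lower bounds meet at 2, so that is the treewidth.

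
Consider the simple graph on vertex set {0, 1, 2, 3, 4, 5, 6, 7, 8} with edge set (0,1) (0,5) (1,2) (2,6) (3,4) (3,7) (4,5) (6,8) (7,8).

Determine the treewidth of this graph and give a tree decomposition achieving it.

Treewidth 2.
One optimal decomposition is:
Bags: B1 = {0, 1, 5}  B2 = {1, 4, 5}  B3 = {1, 3, 4}  B4 = {1, 3, 7}  B5 = {1, 7, 8}  B6 = {1, 6, 8}  B7 = {1, 2, 6}
Tree: B1–B2, B2–B3, B3–B4, B4–B5, B5–B6, B6–B7

Each bag holds 3 vertices, so the decomposition has width 2, which upper-bounds the treewidth. Since 1–0–5–4–3–7–8–6–2–1 is a cycle in G, G is not acyclic. Forests are exactly the graphs of treewidth ≤ 1, so tw(G) ≥ 2. Therefore the treewidth is 2.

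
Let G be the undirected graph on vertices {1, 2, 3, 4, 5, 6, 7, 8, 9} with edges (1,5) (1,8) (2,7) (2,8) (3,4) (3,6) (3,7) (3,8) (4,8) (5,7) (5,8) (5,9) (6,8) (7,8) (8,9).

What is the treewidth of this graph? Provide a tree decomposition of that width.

The largest bag has 3 vertices, giving width 2; this decomposition certifies tw(G) ≤ 2. For the lower bound, the 3 vertices {1, 5, 8} are pairwise adjacent, and any tree decomposition puts a clique entirely inside one bag — forcing width ≥ 2. Combining the bounds, tw(G) = 2.

Treewidth 2.
One optimal decomposition is:
Bags: B1 = {5, 7, 8}  B2 = {3, 7, 8}  B3 = {1, 5, 8}  B4 = {5, 8, 9}  B5 = {3, 4, 8}  B6 = {2, 7, 8}  B7 = {3, 6, 8}
Tree: B1–B2, B1–B3, B1–B4, B2–B5, B1–B6, B2–B7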